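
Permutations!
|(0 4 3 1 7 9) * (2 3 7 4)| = 7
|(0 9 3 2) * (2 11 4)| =6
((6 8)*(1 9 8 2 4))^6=(9)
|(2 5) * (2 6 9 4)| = 5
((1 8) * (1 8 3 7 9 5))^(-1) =(1 5 9 7 3)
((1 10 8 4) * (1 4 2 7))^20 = (10) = ((1 10 8 2 7))^20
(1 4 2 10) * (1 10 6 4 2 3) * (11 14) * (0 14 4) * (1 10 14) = (0 1 2 6)(3 10 14 11 4) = [1, 2, 6, 10, 3, 5, 0, 7, 8, 9, 14, 4, 12, 13, 11]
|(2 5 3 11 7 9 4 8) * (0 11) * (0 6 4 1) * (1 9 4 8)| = 5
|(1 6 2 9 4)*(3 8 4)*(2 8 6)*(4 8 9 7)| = 12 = |(1 2 7 4)(3 6 9)|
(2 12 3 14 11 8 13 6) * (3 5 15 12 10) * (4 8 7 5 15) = [0, 1, 10, 14, 8, 4, 2, 5, 13, 9, 3, 7, 15, 6, 11, 12] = (2 10 3 14 11 7 5 4 8 13 6)(12 15)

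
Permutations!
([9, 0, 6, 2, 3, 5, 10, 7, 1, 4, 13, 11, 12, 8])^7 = (0 13 2 9 8 6 4 1 10 3)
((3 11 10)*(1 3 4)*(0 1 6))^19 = ((0 1 3 11 10 4 6))^19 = (0 4 11 1 6 10 3)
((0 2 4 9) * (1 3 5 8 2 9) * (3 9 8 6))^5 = (0 9 1 4 2 8)(3 6 5)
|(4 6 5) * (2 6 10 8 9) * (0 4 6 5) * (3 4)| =9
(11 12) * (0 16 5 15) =(0 16 5 15)(11 12) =[16, 1, 2, 3, 4, 15, 6, 7, 8, 9, 10, 12, 11, 13, 14, 0, 5]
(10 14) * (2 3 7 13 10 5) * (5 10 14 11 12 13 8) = (2 3 7 8 5)(10 11 12 13 14) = [0, 1, 3, 7, 4, 2, 6, 8, 5, 9, 11, 12, 13, 14, 10]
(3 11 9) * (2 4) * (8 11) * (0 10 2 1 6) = (0 10 2 4 1 6)(3 8 11 9) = [10, 6, 4, 8, 1, 5, 0, 7, 11, 3, 2, 9]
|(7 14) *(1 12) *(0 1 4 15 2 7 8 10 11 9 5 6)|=14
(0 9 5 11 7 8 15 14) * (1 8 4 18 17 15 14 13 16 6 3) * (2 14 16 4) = [9, 8, 14, 1, 18, 11, 3, 2, 16, 5, 10, 7, 12, 4, 0, 13, 6, 15, 17] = (0 9 5 11 7 2 14)(1 8 16 6 3)(4 18 17 15 13)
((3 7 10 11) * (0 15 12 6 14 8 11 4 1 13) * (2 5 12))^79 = ((0 15 2 5 12 6 14 8 11 3 7 10 4 1 13))^79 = (0 12 11 4 15 6 3 1 2 14 7 13 5 8 10)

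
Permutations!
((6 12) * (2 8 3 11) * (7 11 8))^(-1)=(2 11 7)(3 8)(6 12)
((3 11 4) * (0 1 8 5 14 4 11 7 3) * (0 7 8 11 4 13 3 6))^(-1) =((0 1 11 4 7 6)(3 8 5 14 13))^(-1) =(0 6 7 4 11 1)(3 13 14 5 8)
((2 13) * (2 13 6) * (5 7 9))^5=(13)(2 6)(5 9 7)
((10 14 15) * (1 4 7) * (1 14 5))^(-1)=((1 4 7 14 15 10 5))^(-1)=(1 5 10 15 14 7 4)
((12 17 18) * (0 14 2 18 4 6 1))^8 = (0 1 6 4 17 12 18 2 14)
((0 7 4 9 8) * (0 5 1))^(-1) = (0 1 5 8 9 4 7)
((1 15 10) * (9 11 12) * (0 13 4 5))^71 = ((0 13 4 5)(1 15 10)(9 11 12))^71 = (0 5 4 13)(1 10 15)(9 12 11)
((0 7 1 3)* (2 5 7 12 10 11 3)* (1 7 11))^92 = (0 2)(1 3)(5 12)(10 11)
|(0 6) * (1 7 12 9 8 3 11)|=|(0 6)(1 7 12 9 8 3 11)|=14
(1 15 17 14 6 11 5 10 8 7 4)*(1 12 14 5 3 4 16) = [0, 15, 2, 4, 12, 10, 11, 16, 7, 9, 8, 3, 14, 13, 6, 17, 1, 5] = (1 15 17 5 10 8 7 16)(3 4 12 14 6 11)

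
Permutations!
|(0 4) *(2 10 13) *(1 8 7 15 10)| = 14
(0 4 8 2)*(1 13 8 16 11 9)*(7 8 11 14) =(0 4 16 14 7 8 2)(1 13 11 9) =[4, 13, 0, 3, 16, 5, 6, 8, 2, 1, 10, 9, 12, 11, 7, 15, 14]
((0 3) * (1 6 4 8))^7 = ((0 3)(1 6 4 8))^7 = (0 3)(1 8 4 6)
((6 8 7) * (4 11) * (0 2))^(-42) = (11)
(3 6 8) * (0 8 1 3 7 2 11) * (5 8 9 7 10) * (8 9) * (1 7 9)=(0 8 10 5 1 3 6 7 2 11)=[8, 3, 11, 6, 4, 1, 7, 2, 10, 9, 5, 0]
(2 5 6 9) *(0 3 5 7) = (0 3 5 6 9 2 7) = [3, 1, 7, 5, 4, 6, 9, 0, 8, 2]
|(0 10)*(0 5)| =3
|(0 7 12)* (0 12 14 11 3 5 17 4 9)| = |(0 7 14 11 3 5 17 4 9)| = 9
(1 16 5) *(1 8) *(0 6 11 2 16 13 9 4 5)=(0 6 11 2 16)(1 13 9 4 5 8)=[6, 13, 16, 3, 5, 8, 11, 7, 1, 4, 10, 2, 12, 9, 14, 15, 0]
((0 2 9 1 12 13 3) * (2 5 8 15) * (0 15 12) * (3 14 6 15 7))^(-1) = (0 1 9 2 15 6 14 13 12 8 5)(3 7)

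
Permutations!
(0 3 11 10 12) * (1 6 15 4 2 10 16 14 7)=(0 3 11 16 14 7 1 6 15 4 2 10 12)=[3, 6, 10, 11, 2, 5, 15, 1, 8, 9, 12, 16, 0, 13, 7, 4, 14]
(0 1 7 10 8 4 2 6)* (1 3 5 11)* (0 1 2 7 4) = (0 3 5 11 2 6 1 4 7 10 8) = [3, 4, 6, 5, 7, 11, 1, 10, 0, 9, 8, 2]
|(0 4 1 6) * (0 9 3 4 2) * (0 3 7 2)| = |(1 6 9 7 2 3 4)| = 7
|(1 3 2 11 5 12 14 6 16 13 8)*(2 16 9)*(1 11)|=12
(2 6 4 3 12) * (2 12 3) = (12)(2 6 4) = [0, 1, 6, 3, 2, 5, 4, 7, 8, 9, 10, 11, 12]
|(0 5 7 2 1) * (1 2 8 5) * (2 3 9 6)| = |(0 1)(2 3 9 6)(5 7 8)| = 12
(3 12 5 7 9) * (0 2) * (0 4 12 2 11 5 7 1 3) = (0 11 5 1 3 2 4 12 7 9) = [11, 3, 4, 2, 12, 1, 6, 9, 8, 0, 10, 5, 7]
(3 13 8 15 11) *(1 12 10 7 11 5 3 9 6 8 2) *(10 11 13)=(1 12 11 9 6 8 15 5 3 10 7 13 2)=[0, 12, 1, 10, 4, 3, 8, 13, 15, 6, 7, 9, 11, 2, 14, 5]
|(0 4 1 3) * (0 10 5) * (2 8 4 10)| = 15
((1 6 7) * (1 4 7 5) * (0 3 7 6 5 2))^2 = (0 7 6)(2 3 4)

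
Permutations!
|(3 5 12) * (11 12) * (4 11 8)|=|(3 5 8 4 11 12)|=6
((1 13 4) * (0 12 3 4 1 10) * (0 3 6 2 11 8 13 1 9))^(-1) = (0 9 13 8 11 2 6 12)(3 10 4)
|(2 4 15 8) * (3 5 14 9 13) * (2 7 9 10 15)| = |(2 4)(3 5 14 10 15 8 7 9 13)| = 18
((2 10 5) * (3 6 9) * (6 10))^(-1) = ((2 6 9 3 10 5))^(-1) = (2 5 10 3 9 6)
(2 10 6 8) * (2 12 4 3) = [0, 1, 10, 2, 3, 5, 8, 7, 12, 9, 6, 11, 4] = (2 10 6 8 12 4 3)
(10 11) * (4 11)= (4 11 10)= [0, 1, 2, 3, 11, 5, 6, 7, 8, 9, 4, 10]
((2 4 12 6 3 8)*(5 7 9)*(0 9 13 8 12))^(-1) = (0 4 2 8 13 7 5 9)(3 6 12)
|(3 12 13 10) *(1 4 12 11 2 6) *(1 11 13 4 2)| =12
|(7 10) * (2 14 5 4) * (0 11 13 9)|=4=|(0 11 13 9)(2 14 5 4)(7 10)|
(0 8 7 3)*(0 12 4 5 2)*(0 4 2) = [8, 1, 4, 12, 5, 0, 6, 3, 7, 9, 10, 11, 2] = (0 8 7 3 12 2 4 5)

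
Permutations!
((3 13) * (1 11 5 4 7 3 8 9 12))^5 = ((1 11 5 4 7 3 13 8 9 12))^5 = (1 3)(4 9)(5 8)(7 12)(11 13)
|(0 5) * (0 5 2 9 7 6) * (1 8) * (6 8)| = |(0 2 9 7 8 1 6)| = 7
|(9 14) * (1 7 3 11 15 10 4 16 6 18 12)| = |(1 7 3 11 15 10 4 16 6 18 12)(9 14)| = 22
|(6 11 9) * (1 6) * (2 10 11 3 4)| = 8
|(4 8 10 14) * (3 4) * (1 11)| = 10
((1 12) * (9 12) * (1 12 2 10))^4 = ((12)(1 9 2 10))^4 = (12)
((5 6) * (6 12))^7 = ((5 12 6))^7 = (5 12 6)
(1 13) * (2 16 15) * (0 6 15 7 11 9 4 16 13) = [6, 0, 13, 3, 16, 5, 15, 11, 8, 4, 10, 9, 12, 1, 14, 2, 7] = (0 6 15 2 13 1)(4 16 7 11 9)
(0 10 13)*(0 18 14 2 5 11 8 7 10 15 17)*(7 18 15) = (0 7 10 13 15 17)(2 5 11 8 18 14) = [7, 1, 5, 3, 4, 11, 6, 10, 18, 9, 13, 8, 12, 15, 2, 17, 16, 0, 14]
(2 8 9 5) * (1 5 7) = (1 5 2 8 9 7) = [0, 5, 8, 3, 4, 2, 6, 1, 9, 7]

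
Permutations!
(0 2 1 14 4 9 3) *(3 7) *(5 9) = (0 2 1 14 4 5 9 7 3) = [2, 14, 1, 0, 5, 9, 6, 3, 8, 7, 10, 11, 12, 13, 4]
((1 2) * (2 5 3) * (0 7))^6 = (7)(1 3)(2 5)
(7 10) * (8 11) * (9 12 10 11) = (7 11 8 9 12 10) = [0, 1, 2, 3, 4, 5, 6, 11, 9, 12, 7, 8, 10]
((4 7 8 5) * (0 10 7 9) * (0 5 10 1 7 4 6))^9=((0 1 7 8 10 4 9 5 6))^9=(10)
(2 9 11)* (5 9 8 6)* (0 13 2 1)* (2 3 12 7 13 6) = [6, 0, 8, 12, 4, 9, 5, 13, 2, 11, 10, 1, 7, 3] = (0 6 5 9 11 1)(2 8)(3 12 7 13)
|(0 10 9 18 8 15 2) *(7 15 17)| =|(0 10 9 18 8 17 7 15 2)| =9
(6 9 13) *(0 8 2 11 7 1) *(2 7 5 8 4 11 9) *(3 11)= (0 4 3 11 5 8 7 1)(2 9 13 6)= [4, 0, 9, 11, 3, 8, 2, 1, 7, 13, 10, 5, 12, 6]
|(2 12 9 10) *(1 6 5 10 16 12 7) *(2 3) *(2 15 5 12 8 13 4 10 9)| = 45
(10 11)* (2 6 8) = (2 6 8)(10 11) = [0, 1, 6, 3, 4, 5, 8, 7, 2, 9, 11, 10]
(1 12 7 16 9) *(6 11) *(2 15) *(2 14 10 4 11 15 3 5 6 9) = (1 12 7 16 2 3 5 6 15 14 10 4 11 9) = [0, 12, 3, 5, 11, 6, 15, 16, 8, 1, 4, 9, 7, 13, 10, 14, 2]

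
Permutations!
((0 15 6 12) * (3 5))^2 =((0 15 6 12)(3 5))^2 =(0 6)(12 15)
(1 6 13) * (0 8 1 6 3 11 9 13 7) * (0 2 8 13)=(0 13 6 7 2 8 1 3 11 9)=[13, 3, 8, 11, 4, 5, 7, 2, 1, 0, 10, 9, 12, 6]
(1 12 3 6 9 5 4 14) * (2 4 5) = [0, 12, 4, 6, 14, 5, 9, 7, 8, 2, 10, 11, 3, 13, 1] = (1 12 3 6 9 2 4 14)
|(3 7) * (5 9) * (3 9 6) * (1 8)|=|(1 8)(3 7 9 5 6)|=10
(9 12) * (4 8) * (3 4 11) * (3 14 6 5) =(3 4 8 11 14 6 5)(9 12) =[0, 1, 2, 4, 8, 3, 5, 7, 11, 12, 10, 14, 9, 13, 6]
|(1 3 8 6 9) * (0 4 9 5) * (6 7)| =9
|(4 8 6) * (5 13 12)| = 3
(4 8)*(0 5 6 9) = [5, 1, 2, 3, 8, 6, 9, 7, 4, 0] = (0 5 6 9)(4 8)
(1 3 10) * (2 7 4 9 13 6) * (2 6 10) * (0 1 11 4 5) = (0 1 3 2 7 5)(4 9 13 10 11) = [1, 3, 7, 2, 9, 0, 6, 5, 8, 13, 11, 4, 12, 10]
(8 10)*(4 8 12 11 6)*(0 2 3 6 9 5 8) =[2, 1, 3, 6, 0, 8, 4, 7, 10, 5, 12, 9, 11] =(0 2 3 6 4)(5 8 10 12 11 9)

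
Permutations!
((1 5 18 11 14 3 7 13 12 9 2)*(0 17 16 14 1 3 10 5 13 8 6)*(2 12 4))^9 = ((0 17 16 14 10 5 18 11 1 13 4 2 3 7 8 6)(9 12))^9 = (0 13 16 2 10 7 18 6 1 17 4 14 3 5 8 11)(9 12)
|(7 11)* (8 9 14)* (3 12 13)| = |(3 12 13)(7 11)(8 9 14)| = 6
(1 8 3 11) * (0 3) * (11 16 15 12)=(0 3 16 15 12 11 1 8)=[3, 8, 2, 16, 4, 5, 6, 7, 0, 9, 10, 1, 11, 13, 14, 12, 15]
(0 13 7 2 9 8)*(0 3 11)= [13, 1, 9, 11, 4, 5, 6, 2, 3, 8, 10, 0, 12, 7]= (0 13 7 2 9 8 3 11)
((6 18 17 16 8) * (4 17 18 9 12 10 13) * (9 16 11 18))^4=(4 9)(6 16 8)(10 11)(12 17)(13 18)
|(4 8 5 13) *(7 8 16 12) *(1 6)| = |(1 6)(4 16 12 7 8 5 13)| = 14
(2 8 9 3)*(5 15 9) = (2 8 5 15 9 3) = [0, 1, 8, 2, 4, 15, 6, 7, 5, 3, 10, 11, 12, 13, 14, 9]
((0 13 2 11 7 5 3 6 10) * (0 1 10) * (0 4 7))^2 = ((0 13 2 11)(1 10)(3 6 4 7 5))^2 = (0 2)(3 4 5 6 7)(11 13)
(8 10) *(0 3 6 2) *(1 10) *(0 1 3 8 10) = (10)(0 8 3 6 2 1) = [8, 0, 1, 6, 4, 5, 2, 7, 3, 9, 10]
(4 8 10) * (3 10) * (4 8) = (3 10 8) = [0, 1, 2, 10, 4, 5, 6, 7, 3, 9, 8]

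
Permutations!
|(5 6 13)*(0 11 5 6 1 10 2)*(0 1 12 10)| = 14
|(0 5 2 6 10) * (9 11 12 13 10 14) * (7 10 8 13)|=10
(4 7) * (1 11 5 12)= (1 11 5 12)(4 7)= [0, 11, 2, 3, 7, 12, 6, 4, 8, 9, 10, 5, 1]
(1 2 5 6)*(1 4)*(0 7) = (0 7)(1 2 5 6 4) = [7, 2, 5, 3, 1, 6, 4, 0]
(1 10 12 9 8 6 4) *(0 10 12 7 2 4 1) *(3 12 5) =[10, 5, 4, 12, 0, 3, 1, 2, 6, 8, 7, 11, 9] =(0 10 7 2 4)(1 5 3 12 9 8 6)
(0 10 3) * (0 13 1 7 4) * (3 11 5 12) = (0 10 11 5 12 3 13 1 7 4) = [10, 7, 2, 13, 0, 12, 6, 4, 8, 9, 11, 5, 3, 1]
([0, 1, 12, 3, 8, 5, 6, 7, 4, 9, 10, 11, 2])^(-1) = [0, 1, 12, 3, 8, 5, 6, 7, 4, 9, 10, 11, 2]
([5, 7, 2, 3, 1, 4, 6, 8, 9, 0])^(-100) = [8, 5, 2, 3, 0, 9, 6, 4, 1, 7]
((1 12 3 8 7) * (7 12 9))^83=(1 7 9)(3 12 8)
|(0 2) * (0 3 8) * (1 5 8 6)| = |(0 2 3 6 1 5 8)| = 7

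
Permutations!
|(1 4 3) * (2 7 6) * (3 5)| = 12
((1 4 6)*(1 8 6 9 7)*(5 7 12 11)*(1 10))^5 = (1 5 9 10 11 4 7 12)(6 8)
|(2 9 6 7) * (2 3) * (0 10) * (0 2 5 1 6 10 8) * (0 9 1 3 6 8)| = |(1 8 9 10 2)(3 5)(6 7)| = 10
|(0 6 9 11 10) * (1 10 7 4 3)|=9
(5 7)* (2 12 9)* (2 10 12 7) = [0, 1, 7, 3, 4, 2, 6, 5, 8, 10, 12, 11, 9] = (2 7 5)(9 10 12)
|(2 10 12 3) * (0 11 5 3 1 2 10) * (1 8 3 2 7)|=|(0 11 5 2)(1 7)(3 10 12 8)|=4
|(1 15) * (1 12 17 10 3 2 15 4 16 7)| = 12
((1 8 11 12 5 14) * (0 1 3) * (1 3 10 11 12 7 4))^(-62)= (1 8 12 5 14 10 11 7 4)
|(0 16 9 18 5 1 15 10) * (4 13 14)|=24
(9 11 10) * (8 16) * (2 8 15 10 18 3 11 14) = (2 8 16 15 10 9 14)(3 11 18) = [0, 1, 8, 11, 4, 5, 6, 7, 16, 14, 9, 18, 12, 13, 2, 10, 15, 17, 3]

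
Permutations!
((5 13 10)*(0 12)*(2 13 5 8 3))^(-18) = ((0 12)(2 13 10 8 3))^(-18) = (2 10 3 13 8)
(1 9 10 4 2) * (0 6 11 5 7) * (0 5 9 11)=[6, 11, 1, 3, 2, 7, 0, 5, 8, 10, 4, 9]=(0 6)(1 11 9 10 4 2)(5 7)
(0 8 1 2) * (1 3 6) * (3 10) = (0 8 10 3 6 1 2) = [8, 2, 0, 6, 4, 5, 1, 7, 10, 9, 3]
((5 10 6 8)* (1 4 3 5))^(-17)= (1 10 4 6 3 8 5)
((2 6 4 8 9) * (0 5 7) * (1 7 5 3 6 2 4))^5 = ((0 3 6 1 7)(4 8 9))^5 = (4 9 8)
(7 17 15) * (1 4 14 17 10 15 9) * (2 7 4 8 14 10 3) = (1 8 14 17 9)(2 7 3)(4 10 15) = [0, 8, 7, 2, 10, 5, 6, 3, 14, 1, 15, 11, 12, 13, 17, 4, 16, 9]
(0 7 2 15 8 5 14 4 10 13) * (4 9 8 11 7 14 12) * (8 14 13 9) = (0 13)(2 15 11 7)(4 10 9 14 8 5 12) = [13, 1, 15, 3, 10, 12, 6, 2, 5, 14, 9, 7, 4, 0, 8, 11]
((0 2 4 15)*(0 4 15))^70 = ((0 2 15 4))^70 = (0 15)(2 4)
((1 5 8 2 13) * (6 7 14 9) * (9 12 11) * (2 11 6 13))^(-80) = (14)(1 9 8)(5 13 11)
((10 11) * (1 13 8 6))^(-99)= ((1 13 8 6)(10 11))^(-99)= (1 13 8 6)(10 11)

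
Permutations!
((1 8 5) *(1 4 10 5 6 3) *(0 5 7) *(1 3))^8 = (0 10 5 7 4)(1 6 8)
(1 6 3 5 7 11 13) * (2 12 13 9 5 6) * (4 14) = (1 2 12 13)(3 6)(4 14)(5 7 11 9) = [0, 2, 12, 6, 14, 7, 3, 11, 8, 5, 10, 9, 13, 1, 4]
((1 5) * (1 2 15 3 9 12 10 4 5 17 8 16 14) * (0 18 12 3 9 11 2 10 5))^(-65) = (0 18 12 5 10 4)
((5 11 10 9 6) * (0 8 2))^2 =((0 8 2)(5 11 10 9 6))^2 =(0 2 8)(5 10 6 11 9)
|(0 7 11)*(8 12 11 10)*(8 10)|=|(0 7 8 12 11)|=5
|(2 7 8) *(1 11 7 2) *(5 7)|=|(1 11 5 7 8)|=5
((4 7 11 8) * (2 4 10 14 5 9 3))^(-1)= ((2 4 7 11 8 10 14 5 9 3))^(-1)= (2 3 9 5 14 10 8 11 7 4)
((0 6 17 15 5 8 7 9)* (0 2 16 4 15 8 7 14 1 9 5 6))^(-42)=(1 8 6 4 2)(9 14 17 15 16)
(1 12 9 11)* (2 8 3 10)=[0, 12, 8, 10, 4, 5, 6, 7, 3, 11, 2, 1, 9]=(1 12 9 11)(2 8 3 10)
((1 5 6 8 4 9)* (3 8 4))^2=(1 6 9 5 4)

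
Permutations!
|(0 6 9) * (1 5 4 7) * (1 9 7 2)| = |(0 6 7 9)(1 5 4 2)| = 4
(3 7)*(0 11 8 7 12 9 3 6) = (0 11 8 7 6)(3 12 9) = [11, 1, 2, 12, 4, 5, 0, 6, 7, 3, 10, 8, 9]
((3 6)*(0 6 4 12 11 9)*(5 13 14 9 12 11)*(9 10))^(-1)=((0 6 3 4 11 12 5 13 14 10 9))^(-1)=(0 9 10 14 13 5 12 11 4 3 6)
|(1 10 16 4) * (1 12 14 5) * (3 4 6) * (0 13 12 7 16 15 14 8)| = 20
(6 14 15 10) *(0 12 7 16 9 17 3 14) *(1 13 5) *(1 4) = [12, 13, 2, 14, 1, 4, 0, 16, 8, 17, 6, 11, 7, 5, 15, 10, 9, 3] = (0 12 7 16 9 17 3 14 15 10 6)(1 13 5 4)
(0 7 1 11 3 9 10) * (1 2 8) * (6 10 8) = (0 7 2 6 10)(1 11 3 9 8) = [7, 11, 6, 9, 4, 5, 10, 2, 1, 8, 0, 3]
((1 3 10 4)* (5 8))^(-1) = (1 4 10 3)(5 8) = ((1 3 10 4)(5 8))^(-1)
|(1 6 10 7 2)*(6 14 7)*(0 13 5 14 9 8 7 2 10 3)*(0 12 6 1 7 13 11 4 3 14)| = |(0 11 4 3 12 6 14 2 7 10 1 9 8 13 5)| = 15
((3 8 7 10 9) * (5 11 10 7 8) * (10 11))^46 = ((11)(3 5 10 9))^46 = (11)(3 10)(5 9)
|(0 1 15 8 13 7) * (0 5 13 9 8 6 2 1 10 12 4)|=12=|(0 10 12 4)(1 15 6 2)(5 13 7)(8 9)|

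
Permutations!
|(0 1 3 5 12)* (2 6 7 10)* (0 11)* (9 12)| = |(0 1 3 5 9 12 11)(2 6 7 10)| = 28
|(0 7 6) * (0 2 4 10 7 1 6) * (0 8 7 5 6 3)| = |(0 1 3)(2 4 10 5 6)(7 8)| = 30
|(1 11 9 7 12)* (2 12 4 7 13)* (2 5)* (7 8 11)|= |(1 7 4 8 11 9 13 5 2 12)|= 10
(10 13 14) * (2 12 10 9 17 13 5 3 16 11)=(2 12 10 5 3 16 11)(9 17 13 14)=[0, 1, 12, 16, 4, 3, 6, 7, 8, 17, 5, 2, 10, 14, 9, 15, 11, 13]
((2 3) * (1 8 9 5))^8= ((1 8 9 5)(2 3))^8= (9)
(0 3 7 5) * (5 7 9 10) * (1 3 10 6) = (0 10 5)(1 3 9 6) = [10, 3, 2, 9, 4, 0, 1, 7, 8, 6, 5]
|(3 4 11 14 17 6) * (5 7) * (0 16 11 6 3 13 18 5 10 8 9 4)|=18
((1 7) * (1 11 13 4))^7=((1 7 11 13 4))^7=(1 11 4 7 13)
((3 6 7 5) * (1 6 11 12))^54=(1 11 5 6 12 3 7)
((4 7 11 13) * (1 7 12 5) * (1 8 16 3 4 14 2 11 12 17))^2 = (1 12 8 3 17 7 5 16 4)(2 13)(11 14)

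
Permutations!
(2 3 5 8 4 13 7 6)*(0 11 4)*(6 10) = (0 11 4 13 7 10 6 2 3 5 8) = [11, 1, 3, 5, 13, 8, 2, 10, 0, 9, 6, 4, 12, 7]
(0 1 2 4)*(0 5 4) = (0 1 2)(4 5) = [1, 2, 0, 3, 5, 4]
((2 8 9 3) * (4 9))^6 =((2 8 4 9 3))^6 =(2 8 4 9 3)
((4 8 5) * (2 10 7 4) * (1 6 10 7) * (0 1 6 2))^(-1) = ((0 1 2 7 4 8 5)(6 10))^(-1) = (0 5 8 4 7 2 1)(6 10)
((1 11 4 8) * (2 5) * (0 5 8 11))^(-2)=((0 5 2 8 1)(4 11))^(-2)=(11)(0 8 5 1 2)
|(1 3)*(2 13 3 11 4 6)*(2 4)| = |(1 11 2 13 3)(4 6)| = 10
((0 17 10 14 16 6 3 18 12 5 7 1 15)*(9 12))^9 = (0 12 16 15 9 14 1 18 10 7 3 17 5 6)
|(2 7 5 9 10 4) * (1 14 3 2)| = |(1 14 3 2 7 5 9 10 4)| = 9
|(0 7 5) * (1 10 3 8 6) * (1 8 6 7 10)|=7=|(0 10 3 6 8 7 5)|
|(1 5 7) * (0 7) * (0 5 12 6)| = |(0 7 1 12 6)| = 5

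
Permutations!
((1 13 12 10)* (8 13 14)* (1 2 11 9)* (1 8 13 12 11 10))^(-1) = (1 12 8 9 11 13 14)(2 10)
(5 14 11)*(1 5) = (1 5 14 11) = [0, 5, 2, 3, 4, 14, 6, 7, 8, 9, 10, 1, 12, 13, 11]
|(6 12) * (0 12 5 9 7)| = 6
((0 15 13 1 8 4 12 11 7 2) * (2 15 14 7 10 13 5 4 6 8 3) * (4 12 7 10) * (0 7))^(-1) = ((0 14 10 13 1 3 2 7 15 5 12 11 4)(6 8))^(-1) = (0 4 11 12 5 15 7 2 3 1 13 10 14)(6 8)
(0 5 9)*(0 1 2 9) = (0 5)(1 2 9) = [5, 2, 9, 3, 4, 0, 6, 7, 8, 1]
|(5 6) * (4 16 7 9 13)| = 10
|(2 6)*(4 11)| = |(2 6)(4 11)| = 2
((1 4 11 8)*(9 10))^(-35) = ((1 4 11 8)(9 10))^(-35) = (1 4 11 8)(9 10)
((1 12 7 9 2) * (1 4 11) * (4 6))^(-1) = (1 11 4 6 2 9 7 12)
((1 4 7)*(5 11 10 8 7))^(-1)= ((1 4 5 11 10 8 7))^(-1)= (1 7 8 10 11 5 4)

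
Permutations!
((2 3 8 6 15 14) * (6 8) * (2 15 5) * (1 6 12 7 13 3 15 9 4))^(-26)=((1 6 5 2 15 14 9 4)(3 12 7 13))^(-26)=(1 9 15 5)(2 6 4 14)(3 7)(12 13)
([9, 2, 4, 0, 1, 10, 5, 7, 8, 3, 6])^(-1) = (0 3 9)(1 4 2)(5 6 10)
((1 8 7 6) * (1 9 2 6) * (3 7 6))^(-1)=((1 8 6 9 2 3 7))^(-1)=(1 7 3 2 9 6 8)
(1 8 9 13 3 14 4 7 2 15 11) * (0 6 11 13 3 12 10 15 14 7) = (0 6 11 1 8 9 3 7 2 14 4)(10 15 13 12) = [6, 8, 14, 7, 0, 5, 11, 2, 9, 3, 15, 1, 10, 12, 4, 13]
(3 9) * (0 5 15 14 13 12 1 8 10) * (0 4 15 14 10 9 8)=(0 5 14 13 12 1)(3 8 9)(4 15 10)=[5, 0, 2, 8, 15, 14, 6, 7, 9, 3, 4, 11, 1, 12, 13, 10]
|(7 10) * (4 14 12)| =|(4 14 12)(7 10)| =6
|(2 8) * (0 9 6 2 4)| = 6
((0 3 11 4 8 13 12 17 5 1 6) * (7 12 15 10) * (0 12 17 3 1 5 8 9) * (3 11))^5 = ((0 1 6 12 11 4 9)(7 17 8 13 15 10))^5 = (0 4 12 1 9 11 6)(7 10 15 13 8 17)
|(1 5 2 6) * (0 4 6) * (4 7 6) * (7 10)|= 7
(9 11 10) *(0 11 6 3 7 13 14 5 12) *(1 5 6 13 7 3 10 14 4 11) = [1, 5, 2, 3, 11, 12, 10, 7, 8, 13, 9, 14, 0, 4, 6] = (0 1 5 12)(4 11 14 6 10 9 13)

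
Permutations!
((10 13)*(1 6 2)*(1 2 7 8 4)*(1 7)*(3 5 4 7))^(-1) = (1 6)(3 4 5)(7 8)(10 13)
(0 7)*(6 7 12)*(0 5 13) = (0 12 6 7 5 13) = [12, 1, 2, 3, 4, 13, 7, 5, 8, 9, 10, 11, 6, 0]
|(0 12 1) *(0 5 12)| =|(1 5 12)| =3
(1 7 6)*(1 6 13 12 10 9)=(1 7 13 12 10 9)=[0, 7, 2, 3, 4, 5, 6, 13, 8, 1, 9, 11, 10, 12]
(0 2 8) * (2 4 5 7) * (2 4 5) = (0 5 7 4 2 8) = [5, 1, 8, 3, 2, 7, 6, 4, 0]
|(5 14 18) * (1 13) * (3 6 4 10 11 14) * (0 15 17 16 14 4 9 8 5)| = 30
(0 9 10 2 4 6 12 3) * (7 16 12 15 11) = (0 9 10 2 4 6 15 11 7 16 12 3) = [9, 1, 4, 0, 6, 5, 15, 16, 8, 10, 2, 7, 3, 13, 14, 11, 12]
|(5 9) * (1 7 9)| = 4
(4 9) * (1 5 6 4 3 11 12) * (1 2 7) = (1 5 6 4 9 3 11 12 2 7) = [0, 5, 7, 11, 9, 6, 4, 1, 8, 3, 10, 12, 2]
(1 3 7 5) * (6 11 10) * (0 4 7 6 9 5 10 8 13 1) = (0 4 7 10 9 5)(1 3 6 11 8 13) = [4, 3, 2, 6, 7, 0, 11, 10, 13, 5, 9, 8, 12, 1]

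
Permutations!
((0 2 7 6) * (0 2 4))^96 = (7)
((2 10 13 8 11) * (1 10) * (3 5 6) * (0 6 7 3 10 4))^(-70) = ((0 6 10 13 8 11 2 1 4)(3 5 7))^(-70) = (0 10 8 2 4 6 13 11 1)(3 7 5)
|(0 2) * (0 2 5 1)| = 3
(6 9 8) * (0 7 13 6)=(0 7 13 6 9 8)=[7, 1, 2, 3, 4, 5, 9, 13, 0, 8, 10, 11, 12, 6]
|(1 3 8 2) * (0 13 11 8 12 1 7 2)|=12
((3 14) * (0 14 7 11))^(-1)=((0 14 3 7 11))^(-1)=(0 11 7 3 14)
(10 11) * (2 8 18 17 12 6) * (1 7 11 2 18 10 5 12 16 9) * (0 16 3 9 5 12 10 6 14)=(0 16 5 10 2 8 6 18 17 3 9 1 7 11 12 14)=[16, 7, 8, 9, 4, 10, 18, 11, 6, 1, 2, 12, 14, 13, 0, 15, 5, 3, 17]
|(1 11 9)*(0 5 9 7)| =|(0 5 9 1 11 7)| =6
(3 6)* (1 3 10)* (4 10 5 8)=(1 3 6 5 8 4 10)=[0, 3, 2, 6, 10, 8, 5, 7, 4, 9, 1]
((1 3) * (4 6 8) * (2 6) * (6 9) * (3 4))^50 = ((1 4 2 9 6 8 3))^50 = (1 4 2 9 6 8 3)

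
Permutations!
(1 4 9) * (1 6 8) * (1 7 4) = (4 9 6 8 7) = [0, 1, 2, 3, 9, 5, 8, 4, 7, 6]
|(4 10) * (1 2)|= 2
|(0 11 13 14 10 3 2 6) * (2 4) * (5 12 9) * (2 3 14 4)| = 42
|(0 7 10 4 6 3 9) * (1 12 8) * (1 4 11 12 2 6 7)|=|(0 1 2 6 3 9)(4 7 10 11 12 8)|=6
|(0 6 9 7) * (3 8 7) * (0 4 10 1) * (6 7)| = |(0 7 4 10 1)(3 8 6 9)| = 20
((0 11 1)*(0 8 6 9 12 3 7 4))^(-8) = ((0 11 1 8 6 9 12 3 7 4))^(-8) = (0 1 6 12 7)(3 4 11 8 9)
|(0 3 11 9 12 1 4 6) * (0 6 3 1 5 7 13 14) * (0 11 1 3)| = |(0 3 1 4)(5 7 13 14 11 9 12)| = 28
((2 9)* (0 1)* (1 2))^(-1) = (0 1 9 2)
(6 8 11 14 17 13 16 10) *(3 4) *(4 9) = (3 9 4)(6 8 11 14 17 13 16 10) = [0, 1, 2, 9, 3, 5, 8, 7, 11, 4, 6, 14, 12, 16, 17, 15, 10, 13]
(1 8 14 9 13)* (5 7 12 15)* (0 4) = (0 4)(1 8 14 9 13)(5 7 12 15) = [4, 8, 2, 3, 0, 7, 6, 12, 14, 13, 10, 11, 15, 1, 9, 5]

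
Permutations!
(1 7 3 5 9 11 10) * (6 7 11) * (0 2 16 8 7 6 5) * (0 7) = (0 2 16 8)(1 11 10)(3 7)(5 9) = [2, 11, 16, 7, 4, 9, 6, 3, 0, 5, 1, 10, 12, 13, 14, 15, 8]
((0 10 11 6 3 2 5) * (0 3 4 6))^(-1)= (0 11 10)(2 3 5)(4 6)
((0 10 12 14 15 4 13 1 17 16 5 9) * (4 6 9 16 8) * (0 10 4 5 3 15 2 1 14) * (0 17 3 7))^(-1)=((0 4 13 14 2 1 3 15 6 9 10 12 17 8 5 16 7))^(-1)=(0 7 16 5 8 17 12 10 9 6 15 3 1 2 14 13 4)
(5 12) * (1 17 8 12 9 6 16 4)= (1 17 8 12 5 9 6 16 4)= [0, 17, 2, 3, 1, 9, 16, 7, 12, 6, 10, 11, 5, 13, 14, 15, 4, 8]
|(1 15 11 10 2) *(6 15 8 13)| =|(1 8 13 6 15 11 10 2)| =8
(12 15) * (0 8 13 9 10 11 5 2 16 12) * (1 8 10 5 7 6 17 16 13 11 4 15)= (0 10 4 15)(1 8 11 7 6 17 16 12)(2 13 9 5)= [10, 8, 13, 3, 15, 2, 17, 6, 11, 5, 4, 7, 1, 9, 14, 0, 12, 16]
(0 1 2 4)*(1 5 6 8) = (0 5 6 8 1 2 4) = [5, 2, 4, 3, 0, 6, 8, 7, 1]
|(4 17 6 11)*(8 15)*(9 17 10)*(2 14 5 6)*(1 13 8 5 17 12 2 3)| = 15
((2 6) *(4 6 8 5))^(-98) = ((2 8 5 4 6))^(-98) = (2 5 6 8 4)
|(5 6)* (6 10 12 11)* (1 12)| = 6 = |(1 12 11 6 5 10)|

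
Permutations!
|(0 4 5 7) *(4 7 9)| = |(0 7)(4 5 9)| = 6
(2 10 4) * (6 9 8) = (2 10 4)(6 9 8) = [0, 1, 10, 3, 2, 5, 9, 7, 6, 8, 4]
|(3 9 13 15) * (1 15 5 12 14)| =8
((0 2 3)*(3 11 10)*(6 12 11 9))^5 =((0 2 9 6 12 11 10 3))^5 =(0 11 9 3 12 2 10 6)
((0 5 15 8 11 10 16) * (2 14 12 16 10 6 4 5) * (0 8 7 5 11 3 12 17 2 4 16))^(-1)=((0 4 11 6 16 8 3 12)(2 14 17)(5 15 7))^(-1)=(0 12 3 8 16 6 11 4)(2 17 14)(5 7 15)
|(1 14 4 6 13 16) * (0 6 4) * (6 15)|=|(0 15 6 13 16 1 14)|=7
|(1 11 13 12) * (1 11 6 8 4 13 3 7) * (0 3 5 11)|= 18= |(0 3 7 1 6 8 4 13 12)(5 11)|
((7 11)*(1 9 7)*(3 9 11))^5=((1 11)(3 9 7))^5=(1 11)(3 7 9)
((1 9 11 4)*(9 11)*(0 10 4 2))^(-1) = (0 2 11 1 4 10)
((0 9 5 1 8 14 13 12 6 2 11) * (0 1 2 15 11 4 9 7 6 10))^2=(0 6 11 8 13 10 7 15 1 14 12)(2 9)(4 5)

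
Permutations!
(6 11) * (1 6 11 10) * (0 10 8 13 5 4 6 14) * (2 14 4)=[10, 4, 14, 3, 6, 2, 8, 7, 13, 9, 1, 11, 12, 5, 0]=(0 10 1 4 6 8 13 5 2 14)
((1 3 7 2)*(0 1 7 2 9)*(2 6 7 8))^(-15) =(0 6)(1 7)(2 8)(3 9)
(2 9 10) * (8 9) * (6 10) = [0, 1, 8, 3, 4, 5, 10, 7, 9, 6, 2] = (2 8 9 6 10)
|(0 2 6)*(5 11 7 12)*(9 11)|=15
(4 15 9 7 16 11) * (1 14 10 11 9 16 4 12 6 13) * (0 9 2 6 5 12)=(0 9 7 4 15 16 2 6 13 1 14 10 11)(5 12)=[9, 14, 6, 3, 15, 12, 13, 4, 8, 7, 11, 0, 5, 1, 10, 16, 2]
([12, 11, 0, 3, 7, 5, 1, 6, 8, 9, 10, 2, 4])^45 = [1, 4, 6, 3, 2, 5, 12, 0, 8, 9, 10, 7, 11]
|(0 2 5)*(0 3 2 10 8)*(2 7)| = |(0 10 8)(2 5 3 7)| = 12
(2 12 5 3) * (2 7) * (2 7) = [0, 1, 12, 2, 4, 3, 6, 7, 8, 9, 10, 11, 5] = (2 12 5 3)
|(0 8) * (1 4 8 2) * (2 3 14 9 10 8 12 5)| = 30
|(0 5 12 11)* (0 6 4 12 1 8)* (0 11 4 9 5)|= 6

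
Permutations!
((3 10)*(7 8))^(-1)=(3 10)(7 8)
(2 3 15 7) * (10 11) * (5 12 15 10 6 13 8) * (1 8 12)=(1 8 5)(2 3 10 11 6 13 12 15 7)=[0, 8, 3, 10, 4, 1, 13, 2, 5, 9, 11, 6, 15, 12, 14, 7]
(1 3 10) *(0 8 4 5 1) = [8, 3, 2, 10, 5, 1, 6, 7, 4, 9, 0] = (0 8 4 5 1 3 10)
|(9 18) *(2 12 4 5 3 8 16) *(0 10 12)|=|(0 10 12 4 5 3 8 16 2)(9 18)|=18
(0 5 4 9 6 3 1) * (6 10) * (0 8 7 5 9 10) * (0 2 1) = (0 9 2 1 8 7 5 4 10 6 3) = [9, 8, 1, 0, 10, 4, 3, 5, 7, 2, 6]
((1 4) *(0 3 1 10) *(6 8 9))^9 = ((0 3 1 4 10)(6 8 9))^9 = (0 10 4 1 3)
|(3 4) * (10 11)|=2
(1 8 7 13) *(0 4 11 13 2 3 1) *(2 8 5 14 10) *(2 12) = [4, 5, 3, 1, 11, 14, 6, 8, 7, 9, 12, 13, 2, 0, 10] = (0 4 11 13)(1 5 14 10 12 2 3)(7 8)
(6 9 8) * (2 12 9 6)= [0, 1, 12, 3, 4, 5, 6, 7, 2, 8, 10, 11, 9]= (2 12 9 8)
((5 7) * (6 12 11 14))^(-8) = (14)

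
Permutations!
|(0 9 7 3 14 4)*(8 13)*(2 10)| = |(0 9 7 3 14 4)(2 10)(8 13)| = 6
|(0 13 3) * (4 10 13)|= 5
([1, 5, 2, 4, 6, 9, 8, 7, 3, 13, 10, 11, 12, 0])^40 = (13)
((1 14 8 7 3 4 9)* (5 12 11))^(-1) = (1 9 4 3 7 8 14)(5 11 12)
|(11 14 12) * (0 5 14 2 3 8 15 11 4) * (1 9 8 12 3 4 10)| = 13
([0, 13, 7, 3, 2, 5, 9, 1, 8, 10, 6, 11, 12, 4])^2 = [0, 4, 1, 3, 7, 5, 10, 13, 8, 6, 9, 11, 12, 2]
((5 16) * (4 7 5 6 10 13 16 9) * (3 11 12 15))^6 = ((3 11 12 15)(4 7 5 9)(6 10 13 16))^6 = (3 12)(4 5)(6 13)(7 9)(10 16)(11 15)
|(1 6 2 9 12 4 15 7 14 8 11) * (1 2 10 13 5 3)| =|(1 6 10 13 5 3)(2 9 12 4 15 7 14 8 11)| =18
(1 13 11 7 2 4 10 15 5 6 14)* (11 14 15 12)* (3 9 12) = (1 13 14)(2 4 10 3 9 12 11 7)(5 6 15) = [0, 13, 4, 9, 10, 6, 15, 2, 8, 12, 3, 7, 11, 14, 1, 5]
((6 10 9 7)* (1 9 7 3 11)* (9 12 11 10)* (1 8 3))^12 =((1 12 11 8 3 10 7 6 9))^12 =(1 8 7)(3 6 12)(9 11 10)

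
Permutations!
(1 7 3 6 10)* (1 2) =[0, 7, 1, 6, 4, 5, 10, 3, 8, 9, 2] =(1 7 3 6 10 2)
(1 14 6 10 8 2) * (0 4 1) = (0 4 1 14 6 10 8 2) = [4, 14, 0, 3, 1, 5, 10, 7, 2, 9, 8, 11, 12, 13, 6]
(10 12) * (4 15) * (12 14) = (4 15)(10 14 12) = [0, 1, 2, 3, 15, 5, 6, 7, 8, 9, 14, 11, 10, 13, 12, 4]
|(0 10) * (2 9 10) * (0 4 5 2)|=5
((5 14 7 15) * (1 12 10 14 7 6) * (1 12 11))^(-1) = (1 11)(5 15 7)(6 14 10 12)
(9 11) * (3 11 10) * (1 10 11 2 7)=[0, 10, 7, 2, 4, 5, 6, 1, 8, 11, 3, 9]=(1 10 3 2 7)(9 11)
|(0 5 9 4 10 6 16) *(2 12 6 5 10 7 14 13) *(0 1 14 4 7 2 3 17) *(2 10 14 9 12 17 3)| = 45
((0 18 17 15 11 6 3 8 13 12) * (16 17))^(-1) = ((0 18 16 17 15 11 6 3 8 13 12))^(-1) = (0 12 13 8 3 6 11 15 17 16 18)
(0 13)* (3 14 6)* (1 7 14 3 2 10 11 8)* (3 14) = (0 13)(1 7 3 14 6 2 10 11 8) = [13, 7, 10, 14, 4, 5, 2, 3, 1, 9, 11, 8, 12, 0, 6]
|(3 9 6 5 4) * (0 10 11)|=|(0 10 11)(3 9 6 5 4)|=15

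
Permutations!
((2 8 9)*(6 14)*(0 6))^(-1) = ((0 6 14)(2 8 9))^(-1) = (0 14 6)(2 9 8)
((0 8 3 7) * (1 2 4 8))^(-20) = (0 1 2 4 8 3 7)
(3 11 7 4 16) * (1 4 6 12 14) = (1 4 16 3 11 7 6 12 14) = [0, 4, 2, 11, 16, 5, 12, 6, 8, 9, 10, 7, 14, 13, 1, 15, 3]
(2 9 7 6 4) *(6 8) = (2 9 7 8 6 4) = [0, 1, 9, 3, 2, 5, 4, 8, 6, 7]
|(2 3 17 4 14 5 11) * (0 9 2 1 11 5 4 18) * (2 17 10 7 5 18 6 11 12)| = |(0 9 17 6 11 1 12 2 3 10 7 5 18)(4 14)| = 26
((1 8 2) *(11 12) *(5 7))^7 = (1 8 2)(5 7)(11 12)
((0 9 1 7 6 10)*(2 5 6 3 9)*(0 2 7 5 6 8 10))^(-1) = ((0 7 3 9 1 5 8 10 2 6))^(-1) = (0 6 2 10 8 5 1 9 3 7)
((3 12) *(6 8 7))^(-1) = ((3 12)(6 8 7))^(-1) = (3 12)(6 7 8)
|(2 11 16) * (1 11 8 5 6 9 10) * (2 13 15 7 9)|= 8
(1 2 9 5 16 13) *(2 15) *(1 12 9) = (1 15 2)(5 16 13 12 9) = [0, 15, 1, 3, 4, 16, 6, 7, 8, 5, 10, 11, 9, 12, 14, 2, 13]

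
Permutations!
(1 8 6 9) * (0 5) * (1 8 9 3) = (0 5)(1 9 8 6 3) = [5, 9, 2, 1, 4, 0, 3, 7, 6, 8]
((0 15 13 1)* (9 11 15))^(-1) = ((0 9 11 15 13 1))^(-1) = (0 1 13 15 11 9)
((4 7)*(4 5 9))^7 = ((4 7 5 9))^7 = (4 9 5 7)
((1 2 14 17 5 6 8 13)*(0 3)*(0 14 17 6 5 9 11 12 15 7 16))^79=(0 8 17 15 3 13 9 7 14 1 11 16 6 2 12)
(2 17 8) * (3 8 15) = (2 17 15 3 8) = [0, 1, 17, 8, 4, 5, 6, 7, 2, 9, 10, 11, 12, 13, 14, 3, 16, 15]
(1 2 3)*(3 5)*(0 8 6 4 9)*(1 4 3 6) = (0 8 1 2 5 6 3 4 9) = [8, 2, 5, 4, 9, 6, 3, 7, 1, 0]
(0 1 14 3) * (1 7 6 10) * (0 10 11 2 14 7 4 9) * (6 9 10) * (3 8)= [4, 7, 14, 6, 10, 5, 11, 9, 3, 0, 1, 2, 12, 13, 8]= (0 4 10 1 7 9)(2 14 8 3 6 11)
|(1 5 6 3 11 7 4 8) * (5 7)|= |(1 7 4 8)(3 11 5 6)|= 4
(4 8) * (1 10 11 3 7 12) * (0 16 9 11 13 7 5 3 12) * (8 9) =[16, 10, 2, 5, 9, 3, 6, 0, 4, 11, 13, 12, 1, 7, 14, 15, 8] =(0 16 8 4 9 11 12 1 10 13 7)(3 5)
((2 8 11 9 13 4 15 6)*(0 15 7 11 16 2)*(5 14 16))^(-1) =(0 6 15)(2 16 14 5 8)(4 13 9 11 7)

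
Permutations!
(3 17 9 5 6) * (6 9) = (3 17 6)(5 9) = [0, 1, 2, 17, 4, 9, 3, 7, 8, 5, 10, 11, 12, 13, 14, 15, 16, 6]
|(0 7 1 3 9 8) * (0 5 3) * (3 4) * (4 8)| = 6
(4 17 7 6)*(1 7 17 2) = [0, 7, 1, 3, 2, 5, 4, 6, 8, 9, 10, 11, 12, 13, 14, 15, 16, 17] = (17)(1 7 6 4 2)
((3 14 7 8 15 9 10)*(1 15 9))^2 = ((1 15)(3 14 7 8 9 10))^2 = (15)(3 7 9)(8 10 14)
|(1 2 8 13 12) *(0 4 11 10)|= 20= |(0 4 11 10)(1 2 8 13 12)|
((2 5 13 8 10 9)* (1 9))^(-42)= (13)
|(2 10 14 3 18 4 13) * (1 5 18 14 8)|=8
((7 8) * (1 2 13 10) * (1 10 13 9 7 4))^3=((13)(1 2 9 7 8 4))^3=(13)(1 7)(2 8)(4 9)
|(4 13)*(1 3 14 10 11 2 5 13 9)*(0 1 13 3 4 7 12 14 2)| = |(0 1 4 9 13 7 12 14 10 11)(2 5 3)| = 30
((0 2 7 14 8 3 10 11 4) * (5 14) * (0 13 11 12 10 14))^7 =((0 2 7 5)(3 14 8)(4 13 11)(10 12))^7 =(0 5 7 2)(3 14 8)(4 13 11)(10 12)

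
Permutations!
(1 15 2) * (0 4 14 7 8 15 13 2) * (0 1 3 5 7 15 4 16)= [16, 13, 3, 5, 14, 7, 6, 8, 4, 9, 10, 11, 12, 2, 15, 1, 0]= (0 16)(1 13 2 3 5 7 8 4 14 15)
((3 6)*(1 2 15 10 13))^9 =((1 2 15 10 13)(3 6))^9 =(1 13 10 15 2)(3 6)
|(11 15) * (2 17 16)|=6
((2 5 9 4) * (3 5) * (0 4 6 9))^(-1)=(0 5 3 2 4)(6 9)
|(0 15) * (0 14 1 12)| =|(0 15 14 1 12)| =5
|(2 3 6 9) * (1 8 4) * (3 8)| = 7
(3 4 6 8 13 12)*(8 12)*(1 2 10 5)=(1 2 10 5)(3 4 6 12)(8 13)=[0, 2, 10, 4, 6, 1, 12, 7, 13, 9, 5, 11, 3, 8]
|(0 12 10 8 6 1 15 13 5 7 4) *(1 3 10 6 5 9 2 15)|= |(0 12 6 3 10 8 5 7 4)(2 15 13 9)|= 36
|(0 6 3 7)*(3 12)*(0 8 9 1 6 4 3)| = |(0 4 3 7 8 9 1 6 12)| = 9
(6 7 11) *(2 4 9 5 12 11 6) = (2 4 9 5 12 11)(6 7) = [0, 1, 4, 3, 9, 12, 7, 6, 8, 5, 10, 2, 11]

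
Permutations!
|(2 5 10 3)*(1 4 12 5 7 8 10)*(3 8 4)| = |(1 3 2 7 4 12 5)(8 10)| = 14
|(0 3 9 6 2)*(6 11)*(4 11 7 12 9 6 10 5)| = 12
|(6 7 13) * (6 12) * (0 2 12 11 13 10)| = |(0 2 12 6 7 10)(11 13)| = 6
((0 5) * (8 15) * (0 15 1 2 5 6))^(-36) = (1 8 15 5 2)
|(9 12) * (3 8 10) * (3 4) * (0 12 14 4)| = 8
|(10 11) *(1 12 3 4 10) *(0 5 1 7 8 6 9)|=12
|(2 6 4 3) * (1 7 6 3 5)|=10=|(1 7 6 4 5)(2 3)|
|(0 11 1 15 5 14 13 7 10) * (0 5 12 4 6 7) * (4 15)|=10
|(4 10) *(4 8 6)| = |(4 10 8 6)| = 4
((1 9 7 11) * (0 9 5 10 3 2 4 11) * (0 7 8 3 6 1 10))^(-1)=((0 9 8 3 2 4 11 10 6 1 5))^(-1)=(0 5 1 6 10 11 4 2 3 8 9)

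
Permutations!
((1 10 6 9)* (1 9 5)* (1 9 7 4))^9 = ((1 10 6 5 9 7 4))^9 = (1 6 9 4 10 5 7)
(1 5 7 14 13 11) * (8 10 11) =[0, 5, 2, 3, 4, 7, 6, 14, 10, 9, 11, 1, 12, 8, 13] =(1 5 7 14 13 8 10 11)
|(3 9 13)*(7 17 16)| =3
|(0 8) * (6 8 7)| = |(0 7 6 8)| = 4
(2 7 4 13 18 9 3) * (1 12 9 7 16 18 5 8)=(1 12 9 3 2 16 18 7 4 13 5 8)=[0, 12, 16, 2, 13, 8, 6, 4, 1, 3, 10, 11, 9, 5, 14, 15, 18, 17, 7]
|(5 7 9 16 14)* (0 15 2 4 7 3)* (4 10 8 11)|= 13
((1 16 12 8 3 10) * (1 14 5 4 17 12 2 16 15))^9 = (1 15)(2 16)(3 10 14 5 4 17 12 8)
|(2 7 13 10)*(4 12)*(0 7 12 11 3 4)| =6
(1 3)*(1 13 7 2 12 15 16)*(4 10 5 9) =(1 3 13 7 2 12 15 16)(4 10 5 9) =[0, 3, 12, 13, 10, 9, 6, 2, 8, 4, 5, 11, 15, 7, 14, 16, 1]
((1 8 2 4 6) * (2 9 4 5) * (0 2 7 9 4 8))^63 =(9)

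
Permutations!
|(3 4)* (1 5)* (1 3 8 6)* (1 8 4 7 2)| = |(1 5 3 7 2)(6 8)| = 10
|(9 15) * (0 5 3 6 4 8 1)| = 14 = |(0 5 3 6 4 8 1)(9 15)|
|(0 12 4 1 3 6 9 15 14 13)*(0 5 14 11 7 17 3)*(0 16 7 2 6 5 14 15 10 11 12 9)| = 18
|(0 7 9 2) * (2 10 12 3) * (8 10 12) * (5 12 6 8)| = 10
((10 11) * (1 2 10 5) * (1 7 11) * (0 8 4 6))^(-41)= ((0 8 4 6)(1 2 10)(5 7 11))^(-41)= (0 6 4 8)(1 2 10)(5 7 11)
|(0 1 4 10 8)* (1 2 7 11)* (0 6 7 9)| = |(0 2 9)(1 4 10 8 6 7 11)| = 21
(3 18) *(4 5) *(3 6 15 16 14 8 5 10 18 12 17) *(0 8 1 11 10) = (0 8 5 4)(1 11 10 18 6 15 16 14)(3 12 17) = [8, 11, 2, 12, 0, 4, 15, 7, 5, 9, 18, 10, 17, 13, 1, 16, 14, 3, 6]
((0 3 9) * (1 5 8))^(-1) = (0 9 3)(1 8 5)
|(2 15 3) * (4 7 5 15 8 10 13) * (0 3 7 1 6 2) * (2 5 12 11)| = 12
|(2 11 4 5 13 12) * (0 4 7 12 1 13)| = 12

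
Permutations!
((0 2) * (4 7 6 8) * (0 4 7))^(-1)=(0 4 2)(6 7 8)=((0 2 4)(6 8 7))^(-1)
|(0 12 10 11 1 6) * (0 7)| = |(0 12 10 11 1 6 7)| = 7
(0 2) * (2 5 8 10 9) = (0 5 8 10 9 2) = [5, 1, 0, 3, 4, 8, 6, 7, 10, 2, 9]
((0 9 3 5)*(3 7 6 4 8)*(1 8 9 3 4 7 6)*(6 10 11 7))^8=((0 3 5)(1 8 4 9 10 11 7))^8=(0 5 3)(1 8 4 9 10 11 7)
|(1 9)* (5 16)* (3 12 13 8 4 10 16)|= 8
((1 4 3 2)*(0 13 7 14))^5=((0 13 7 14)(1 4 3 2))^5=(0 13 7 14)(1 4 3 2)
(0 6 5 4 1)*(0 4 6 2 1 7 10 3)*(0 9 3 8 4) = (0 2 1)(3 9)(4 7 10 8)(5 6) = [2, 0, 1, 9, 7, 6, 5, 10, 4, 3, 8]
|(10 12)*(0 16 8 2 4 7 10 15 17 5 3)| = 12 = |(0 16 8 2 4 7 10 12 15 17 5 3)|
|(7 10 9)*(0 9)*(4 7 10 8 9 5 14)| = 8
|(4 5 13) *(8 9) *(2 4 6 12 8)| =|(2 4 5 13 6 12 8 9)| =8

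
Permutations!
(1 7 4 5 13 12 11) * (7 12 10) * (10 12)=[0, 10, 2, 3, 5, 13, 6, 4, 8, 9, 7, 1, 11, 12]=(1 10 7 4 5 13 12 11)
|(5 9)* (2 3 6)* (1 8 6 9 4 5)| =|(1 8 6 2 3 9)(4 5)| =6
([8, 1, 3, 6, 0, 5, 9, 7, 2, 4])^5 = (0 9 3 8 4 6 2)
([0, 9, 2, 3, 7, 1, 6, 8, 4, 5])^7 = [0, 9, 2, 3, 7, 1, 6, 8, 4, 5]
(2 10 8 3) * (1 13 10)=(1 13 10 8 3 2)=[0, 13, 1, 2, 4, 5, 6, 7, 3, 9, 8, 11, 12, 10]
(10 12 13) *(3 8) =[0, 1, 2, 8, 4, 5, 6, 7, 3, 9, 12, 11, 13, 10] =(3 8)(10 12 13)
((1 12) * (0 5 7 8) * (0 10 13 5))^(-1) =(1 12)(5 13 10 8 7)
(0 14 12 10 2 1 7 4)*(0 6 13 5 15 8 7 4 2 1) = (0 14 12 10 1 4 6 13 5 15 8 7 2) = [14, 4, 0, 3, 6, 15, 13, 2, 7, 9, 1, 11, 10, 5, 12, 8]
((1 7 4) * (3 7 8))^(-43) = ((1 8 3 7 4))^(-43) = (1 3 4 8 7)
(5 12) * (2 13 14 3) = (2 13 14 3)(5 12) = [0, 1, 13, 2, 4, 12, 6, 7, 8, 9, 10, 11, 5, 14, 3]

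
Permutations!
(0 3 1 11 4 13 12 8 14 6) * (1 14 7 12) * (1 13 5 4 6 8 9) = (0 3 14 8 7 12 9 1 11 6)(4 5) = [3, 11, 2, 14, 5, 4, 0, 12, 7, 1, 10, 6, 9, 13, 8]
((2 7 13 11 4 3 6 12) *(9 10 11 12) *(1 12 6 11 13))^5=((1 12 2 7)(3 11 4)(6 9 10 13))^5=(1 12 2 7)(3 4 11)(6 9 10 13)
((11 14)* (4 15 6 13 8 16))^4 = (4 8 6)(13 15 16)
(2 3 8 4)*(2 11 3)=[0, 1, 2, 8, 11, 5, 6, 7, 4, 9, 10, 3]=(3 8 4 11)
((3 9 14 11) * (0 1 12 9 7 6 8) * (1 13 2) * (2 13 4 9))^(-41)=((0 4 9 14 11 3 7 6 8)(1 12 2))^(-41)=(0 11 8 14 6 9 7 4 3)(1 12 2)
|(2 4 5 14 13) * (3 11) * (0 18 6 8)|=|(0 18 6 8)(2 4 5 14 13)(3 11)|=20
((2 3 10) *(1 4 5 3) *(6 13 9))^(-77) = (1 4 5 3 10 2)(6 13 9)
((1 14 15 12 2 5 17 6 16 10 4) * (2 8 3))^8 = ((1 14 15 12 8 3 2 5 17 6 16 10 4))^8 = (1 17 12 10 2 14 6 8 4 5 15 16 3)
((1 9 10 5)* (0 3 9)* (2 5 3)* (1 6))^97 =(0 5 1 2 6)(3 9 10)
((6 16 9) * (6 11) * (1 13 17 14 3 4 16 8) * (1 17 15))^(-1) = ((1 13 15)(3 4 16 9 11 6 8 17 14))^(-1) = (1 15 13)(3 14 17 8 6 11 9 16 4)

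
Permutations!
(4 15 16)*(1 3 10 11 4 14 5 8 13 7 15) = (1 3 10 11 4)(5 8 13 7 15 16 14) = [0, 3, 2, 10, 1, 8, 6, 15, 13, 9, 11, 4, 12, 7, 5, 16, 14]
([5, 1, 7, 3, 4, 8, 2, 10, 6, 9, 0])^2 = (0 8 2 10 5 6 7)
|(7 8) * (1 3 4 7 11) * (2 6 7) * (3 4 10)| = 14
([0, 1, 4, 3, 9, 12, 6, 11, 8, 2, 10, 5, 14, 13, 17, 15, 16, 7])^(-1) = [0, 1, 9, 3, 2, 11, 6, 17, 8, 4, 10, 7, 5, 13, 12, 15, 16, 14]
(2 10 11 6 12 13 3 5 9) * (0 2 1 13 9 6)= (0 2 10 11)(1 13 3 5 6 12 9)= [2, 13, 10, 5, 4, 6, 12, 7, 8, 1, 11, 0, 9, 3]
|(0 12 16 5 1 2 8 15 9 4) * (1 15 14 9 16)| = |(0 12 1 2 8 14 9 4)(5 15 16)| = 24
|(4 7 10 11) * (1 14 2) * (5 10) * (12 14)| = 20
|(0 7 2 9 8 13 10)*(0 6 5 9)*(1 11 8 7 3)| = 12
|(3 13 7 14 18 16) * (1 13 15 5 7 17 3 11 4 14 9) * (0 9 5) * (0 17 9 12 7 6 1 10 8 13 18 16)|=84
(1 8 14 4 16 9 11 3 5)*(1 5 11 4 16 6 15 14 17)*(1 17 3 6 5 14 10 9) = (17)(1 8 3 11 6 15 10 9 4 5 14 16) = [0, 8, 2, 11, 5, 14, 15, 7, 3, 4, 9, 6, 12, 13, 16, 10, 1, 17]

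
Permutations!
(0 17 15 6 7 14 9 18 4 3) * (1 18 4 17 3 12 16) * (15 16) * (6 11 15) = (0 3)(1 18 17 16)(4 12 6 7 14 9)(11 15) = [3, 18, 2, 0, 12, 5, 7, 14, 8, 4, 10, 15, 6, 13, 9, 11, 1, 16, 17]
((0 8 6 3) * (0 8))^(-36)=((3 8 6))^(-36)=(8)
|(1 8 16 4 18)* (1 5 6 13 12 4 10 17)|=30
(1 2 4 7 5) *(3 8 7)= (1 2 4 3 8 7 5)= [0, 2, 4, 8, 3, 1, 6, 5, 7]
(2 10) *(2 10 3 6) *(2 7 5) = [0, 1, 3, 6, 4, 2, 7, 5, 8, 9, 10] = (10)(2 3 6 7 5)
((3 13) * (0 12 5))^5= (0 5 12)(3 13)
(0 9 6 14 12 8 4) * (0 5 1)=(0 9 6 14 12 8 4 5 1)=[9, 0, 2, 3, 5, 1, 14, 7, 4, 6, 10, 11, 8, 13, 12]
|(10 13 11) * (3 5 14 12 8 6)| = |(3 5 14 12 8 6)(10 13 11)| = 6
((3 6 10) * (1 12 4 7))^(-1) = (1 7 4 12)(3 10 6)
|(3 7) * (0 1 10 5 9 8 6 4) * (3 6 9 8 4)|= |(0 1 10 5 8 9 4)(3 7 6)|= 21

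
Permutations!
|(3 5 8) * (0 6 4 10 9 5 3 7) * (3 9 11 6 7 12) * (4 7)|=30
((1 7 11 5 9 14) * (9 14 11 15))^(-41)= (1 7 15 9 11 5 14)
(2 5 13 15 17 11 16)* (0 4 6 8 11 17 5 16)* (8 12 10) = (17)(0 4 6 12 10 8 11)(2 16)(5 13 15) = [4, 1, 16, 3, 6, 13, 12, 7, 11, 9, 8, 0, 10, 15, 14, 5, 2, 17]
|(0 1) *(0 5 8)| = 4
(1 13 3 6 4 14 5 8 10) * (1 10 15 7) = (1 13 3 6 4 14 5 8 15 7) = [0, 13, 2, 6, 14, 8, 4, 1, 15, 9, 10, 11, 12, 3, 5, 7]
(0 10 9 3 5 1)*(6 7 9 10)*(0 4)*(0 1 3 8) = (10)(0 6 7 9 8)(1 4)(3 5) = [6, 4, 2, 5, 1, 3, 7, 9, 0, 8, 10]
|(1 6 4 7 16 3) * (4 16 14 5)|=|(1 6 16 3)(4 7 14 5)|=4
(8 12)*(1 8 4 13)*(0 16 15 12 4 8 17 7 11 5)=[16, 17, 2, 3, 13, 0, 6, 11, 4, 9, 10, 5, 8, 1, 14, 12, 15, 7]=(0 16 15 12 8 4 13 1 17 7 11 5)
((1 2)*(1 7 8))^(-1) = ((1 2 7 8))^(-1) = (1 8 7 2)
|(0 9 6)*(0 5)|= |(0 9 6 5)|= 4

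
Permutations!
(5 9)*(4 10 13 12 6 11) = (4 10 13 12 6 11)(5 9) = [0, 1, 2, 3, 10, 9, 11, 7, 8, 5, 13, 4, 6, 12]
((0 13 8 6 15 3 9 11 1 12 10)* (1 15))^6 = (0 10 12 1 6 8 13)(3 11)(9 15)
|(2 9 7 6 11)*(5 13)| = |(2 9 7 6 11)(5 13)| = 10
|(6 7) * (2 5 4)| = |(2 5 4)(6 7)| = 6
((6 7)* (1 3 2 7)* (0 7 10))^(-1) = (0 10 2 3 1 6 7)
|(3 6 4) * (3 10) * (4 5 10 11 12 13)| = 4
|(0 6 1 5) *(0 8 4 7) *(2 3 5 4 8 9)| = 20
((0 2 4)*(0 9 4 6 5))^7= (0 5 6 2)(4 9)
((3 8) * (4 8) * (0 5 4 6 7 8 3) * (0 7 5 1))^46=((0 1)(3 6 5 4)(7 8))^46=(8)(3 5)(4 6)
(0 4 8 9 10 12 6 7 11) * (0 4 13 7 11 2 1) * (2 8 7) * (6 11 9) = (0 13 2 1)(4 7 8 6 9 10 12 11) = [13, 0, 1, 3, 7, 5, 9, 8, 6, 10, 12, 4, 11, 2]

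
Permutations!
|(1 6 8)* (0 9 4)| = 3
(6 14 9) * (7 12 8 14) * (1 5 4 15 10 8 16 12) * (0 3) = [3, 5, 2, 0, 15, 4, 7, 1, 14, 6, 8, 11, 16, 13, 9, 10, 12] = (0 3)(1 5 4 15 10 8 14 9 6 7)(12 16)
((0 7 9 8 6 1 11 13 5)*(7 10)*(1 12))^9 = ((0 10 7 9 8 6 12 1 11 13 5))^9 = (0 13 1 6 9 10 5 11 12 8 7)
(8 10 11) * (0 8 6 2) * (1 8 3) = (0 3 1 8 10 11 6 2) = [3, 8, 0, 1, 4, 5, 2, 7, 10, 9, 11, 6]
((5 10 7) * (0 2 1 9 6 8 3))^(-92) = ((0 2 1 9 6 8 3)(5 10 7))^(-92) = (0 3 8 6 9 1 2)(5 10 7)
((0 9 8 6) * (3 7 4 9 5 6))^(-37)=((0 5 6)(3 7 4 9 8))^(-37)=(0 6 5)(3 9 7 8 4)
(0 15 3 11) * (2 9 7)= (0 15 3 11)(2 9 7)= [15, 1, 9, 11, 4, 5, 6, 2, 8, 7, 10, 0, 12, 13, 14, 3]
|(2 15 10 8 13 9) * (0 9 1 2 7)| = 6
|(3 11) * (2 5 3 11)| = |(11)(2 5 3)| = 3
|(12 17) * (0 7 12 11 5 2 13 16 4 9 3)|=12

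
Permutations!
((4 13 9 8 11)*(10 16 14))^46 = ((4 13 9 8 11)(10 16 14))^46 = (4 13 9 8 11)(10 16 14)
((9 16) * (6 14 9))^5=((6 14 9 16))^5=(6 14 9 16)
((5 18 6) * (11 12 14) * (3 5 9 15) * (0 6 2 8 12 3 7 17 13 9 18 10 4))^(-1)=((0 6 18 2 8 12 14 11 3 5 10 4)(7 17 13 9 15))^(-1)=(0 4 10 5 3 11 14 12 8 2 18 6)(7 15 9 13 17)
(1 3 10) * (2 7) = [0, 3, 7, 10, 4, 5, 6, 2, 8, 9, 1] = (1 3 10)(2 7)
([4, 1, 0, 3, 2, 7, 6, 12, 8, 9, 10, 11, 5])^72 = [0, 1, 2, 3, 4, 5, 6, 7, 8, 9, 10, 11, 12]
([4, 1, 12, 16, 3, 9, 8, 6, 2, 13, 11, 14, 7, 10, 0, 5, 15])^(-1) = (0 14 11 10 13 9 5 15 16 3 4)(2 8 6 7 12)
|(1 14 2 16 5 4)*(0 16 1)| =12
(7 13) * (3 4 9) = (3 4 9)(7 13) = [0, 1, 2, 4, 9, 5, 6, 13, 8, 3, 10, 11, 12, 7]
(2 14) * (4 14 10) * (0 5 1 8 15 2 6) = [5, 8, 10, 3, 14, 1, 0, 7, 15, 9, 4, 11, 12, 13, 6, 2] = (0 5 1 8 15 2 10 4 14 6)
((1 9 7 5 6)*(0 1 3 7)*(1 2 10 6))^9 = (10)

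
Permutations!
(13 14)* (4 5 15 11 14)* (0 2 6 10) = (0 2 6 10)(4 5 15 11 14 13) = [2, 1, 6, 3, 5, 15, 10, 7, 8, 9, 0, 14, 12, 4, 13, 11]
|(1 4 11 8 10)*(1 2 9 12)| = |(1 4 11 8 10 2 9 12)| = 8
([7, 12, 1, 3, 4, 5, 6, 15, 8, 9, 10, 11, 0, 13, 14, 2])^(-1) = (0 12 1 2 15 7)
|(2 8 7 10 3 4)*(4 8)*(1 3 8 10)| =|(1 3 10 8 7)(2 4)| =10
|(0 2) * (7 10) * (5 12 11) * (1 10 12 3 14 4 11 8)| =|(0 2)(1 10 7 12 8)(3 14 4 11 5)| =10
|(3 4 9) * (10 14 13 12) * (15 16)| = |(3 4 9)(10 14 13 12)(15 16)| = 12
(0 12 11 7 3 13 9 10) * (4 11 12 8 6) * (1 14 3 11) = (0 8 6 4 1 14 3 13 9 10)(7 11) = [8, 14, 2, 13, 1, 5, 4, 11, 6, 10, 0, 7, 12, 9, 3]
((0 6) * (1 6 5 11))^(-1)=(0 6 1 11 5)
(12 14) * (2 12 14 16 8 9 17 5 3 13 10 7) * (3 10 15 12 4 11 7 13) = (2 4 11 7)(5 10 13 15 12 16 8 9 17) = [0, 1, 4, 3, 11, 10, 6, 2, 9, 17, 13, 7, 16, 15, 14, 12, 8, 5]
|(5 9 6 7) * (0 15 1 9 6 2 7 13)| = 9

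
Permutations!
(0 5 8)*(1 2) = (0 5 8)(1 2) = [5, 2, 1, 3, 4, 8, 6, 7, 0]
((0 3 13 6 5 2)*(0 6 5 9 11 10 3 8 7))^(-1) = (0 7 8)(2 5 13 3 10 11 9 6)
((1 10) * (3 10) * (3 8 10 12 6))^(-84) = (12)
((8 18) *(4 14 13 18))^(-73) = ((4 14 13 18 8))^(-73) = (4 13 8 14 18)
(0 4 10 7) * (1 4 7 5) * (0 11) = (0 7 11)(1 4 10 5) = [7, 4, 2, 3, 10, 1, 6, 11, 8, 9, 5, 0]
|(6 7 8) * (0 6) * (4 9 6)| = 6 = |(0 4 9 6 7 8)|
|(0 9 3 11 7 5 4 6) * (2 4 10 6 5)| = 10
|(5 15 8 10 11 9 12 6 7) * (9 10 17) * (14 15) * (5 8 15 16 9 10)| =|(5 14 16 9 12 6 7 8 17 10 11)| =11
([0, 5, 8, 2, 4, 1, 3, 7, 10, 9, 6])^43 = [0, 5, 6, 10, 4, 1, 8, 7, 3, 9, 2]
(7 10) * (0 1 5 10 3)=[1, 5, 2, 0, 4, 10, 6, 3, 8, 9, 7]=(0 1 5 10 7 3)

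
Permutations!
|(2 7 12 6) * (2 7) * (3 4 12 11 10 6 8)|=|(3 4 12 8)(6 7 11 10)|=4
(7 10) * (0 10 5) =[10, 1, 2, 3, 4, 0, 6, 5, 8, 9, 7] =(0 10 7 5)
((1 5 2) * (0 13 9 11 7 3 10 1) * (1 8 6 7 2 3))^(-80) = (13)(1 8 5 6 3 7 10)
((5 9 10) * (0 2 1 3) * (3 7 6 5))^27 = ((0 2 1 7 6 5 9 10 3))^27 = (10)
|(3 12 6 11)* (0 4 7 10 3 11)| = 7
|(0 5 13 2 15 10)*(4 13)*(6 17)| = |(0 5 4 13 2 15 10)(6 17)| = 14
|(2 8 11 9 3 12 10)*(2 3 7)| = 15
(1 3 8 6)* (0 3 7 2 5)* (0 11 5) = (0 3 8 6 1 7 2)(5 11) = [3, 7, 0, 8, 4, 11, 1, 2, 6, 9, 10, 5]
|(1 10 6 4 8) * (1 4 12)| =4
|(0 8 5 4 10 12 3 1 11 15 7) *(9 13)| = |(0 8 5 4 10 12 3 1 11 15 7)(9 13)| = 22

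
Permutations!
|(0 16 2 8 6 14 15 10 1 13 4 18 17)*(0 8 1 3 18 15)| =14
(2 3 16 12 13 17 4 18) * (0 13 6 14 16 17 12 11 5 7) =[13, 1, 3, 17, 18, 7, 14, 0, 8, 9, 10, 5, 6, 12, 16, 15, 11, 4, 2] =(0 13 12 6 14 16 11 5 7)(2 3 17 4 18)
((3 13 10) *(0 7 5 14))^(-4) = (14)(3 10 13) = ((0 7 5 14)(3 13 10))^(-4)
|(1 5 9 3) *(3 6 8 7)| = 7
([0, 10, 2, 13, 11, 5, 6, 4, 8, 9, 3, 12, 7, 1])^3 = [0, 13, 2, 10, 7, 5, 6, 12, 8, 9, 1, 4, 11, 3]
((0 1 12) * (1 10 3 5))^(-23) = (0 10 3 5 1 12) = ((0 10 3 5 1 12))^(-23)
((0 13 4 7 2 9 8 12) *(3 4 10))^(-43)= (0 9 4 13 8 7 10 12 2 3)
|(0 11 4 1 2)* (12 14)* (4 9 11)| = 4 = |(0 4 1 2)(9 11)(12 14)|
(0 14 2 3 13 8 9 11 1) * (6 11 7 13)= (0 14 2 3 6 11 1)(7 13 8 9)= [14, 0, 3, 6, 4, 5, 11, 13, 9, 7, 10, 1, 12, 8, 2]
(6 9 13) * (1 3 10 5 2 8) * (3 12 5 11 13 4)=(1 12 5 2 8)(3 10 11 13 6 9 4)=[0, 12, 8, 10, 3, 2, 9, 7, 1, 4, 11, 13, 5, 6]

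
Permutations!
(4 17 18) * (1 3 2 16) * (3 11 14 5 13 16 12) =(1 11 14 5 13 16)(2 12 3)(4 17 18) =[0, 11, 12, 2, 17, 13, 6, 7, 8, 9, 10, 14, 3, 16, 5, 15, 1, 18, 4]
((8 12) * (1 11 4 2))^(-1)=(1 2 4 11)(8 12)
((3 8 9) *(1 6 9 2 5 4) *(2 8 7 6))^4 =(9)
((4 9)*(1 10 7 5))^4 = (10)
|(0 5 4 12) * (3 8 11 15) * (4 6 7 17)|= 28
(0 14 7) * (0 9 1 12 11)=[14, 12, 2, 3, 4, 5, 6, 9, 8, 1, 10, 0, 11, 13, 7]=(0 14 7 9 1 12 11)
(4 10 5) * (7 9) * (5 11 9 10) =(4 5)(7 10 11 9) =[0, 1, 2, 3, 5, 4, 6, 10, 8, 7, 11, 9]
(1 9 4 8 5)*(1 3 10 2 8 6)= (1 9 4 6)(2 8 5 3 10)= [0, 9, 8, 10, 6, 3, 1, 7, 5, 4, 2]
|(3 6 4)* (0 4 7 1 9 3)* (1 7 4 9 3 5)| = |(0 9 5 1 3 6 4)| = 7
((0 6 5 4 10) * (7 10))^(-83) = (0 6 5 4 7 10)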